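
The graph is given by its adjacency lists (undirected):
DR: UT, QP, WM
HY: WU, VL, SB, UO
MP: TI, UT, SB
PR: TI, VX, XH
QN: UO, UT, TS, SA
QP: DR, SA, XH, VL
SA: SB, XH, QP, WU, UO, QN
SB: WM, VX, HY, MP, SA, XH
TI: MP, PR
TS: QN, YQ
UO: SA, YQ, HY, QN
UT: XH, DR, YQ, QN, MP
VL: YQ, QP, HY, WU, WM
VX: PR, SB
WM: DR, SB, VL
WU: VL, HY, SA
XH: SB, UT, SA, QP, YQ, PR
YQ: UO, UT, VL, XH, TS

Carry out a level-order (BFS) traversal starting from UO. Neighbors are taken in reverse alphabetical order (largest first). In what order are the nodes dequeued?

Visit UO; enqueue YQ, SA, QN, HY → queue [YQ, SA, QN, HY]
Visit YQ; enqueue XH, VL, UT, TS → queue [SA, QN, HY, XH, VL, UT, TS]
Visit SA; enqueue WU, SB, QP → queue [QN, HY, XH, VL, UT, TS, WU, SB, QP]
Visit QN → queue [HY, XH, VL, UT, TS, WU, SB, QP]
Visit HY → queue [XH, VL, UT, TS, WU, SB, QP]
Visit XH; enqueue PR → queue [VL, UT, TS, WU, SB, QP, PR]
Visit VL; enqueue WM → queue [UT, TS, WU, SB, QP, PR, WM]
Visit UT; enqueue MP, DR → queue [TS, WU, SB, QP, PR, WM, MP, DR]
Visit TS → queue [WU, SB, QP, PR, WM, MP, DR]
Visit WU → queue [SB, QP, PR, WM, MP, DR]
Visit SB; enqueue VX → queue [QP, PR, WM, MP, DR, VX]
Visit QP → queue [PR, WM, MP, DR, VX]
Visit PR; enqueue TI → queue [WM, MP, DR, VX, TI]
Visit WM → queue [MP, DR, VX, TI]
Visit MP → queue [DR, VX, TI]
Visit DR → queue [VX, TI]
Visit VX → queue [TI]
Visit TI → queue []

UO -> YQ -> SA -> QN -> HY -> XH -> VL -> UT -> TS -> WU -> SB -> QP -> PR -> WM -> MP -> DR -> VX -> TI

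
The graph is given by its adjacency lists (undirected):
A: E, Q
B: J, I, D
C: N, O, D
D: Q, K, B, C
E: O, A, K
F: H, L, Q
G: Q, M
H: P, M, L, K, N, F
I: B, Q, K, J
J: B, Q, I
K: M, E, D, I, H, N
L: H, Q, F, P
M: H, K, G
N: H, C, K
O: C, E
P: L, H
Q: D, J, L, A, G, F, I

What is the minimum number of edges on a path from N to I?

Level 0: N
Level 1: C, H, K
Level 2: D, E, F, I, L, M, O, P
Level 3: A, B, G, J, Q
I first appears at level 2.

2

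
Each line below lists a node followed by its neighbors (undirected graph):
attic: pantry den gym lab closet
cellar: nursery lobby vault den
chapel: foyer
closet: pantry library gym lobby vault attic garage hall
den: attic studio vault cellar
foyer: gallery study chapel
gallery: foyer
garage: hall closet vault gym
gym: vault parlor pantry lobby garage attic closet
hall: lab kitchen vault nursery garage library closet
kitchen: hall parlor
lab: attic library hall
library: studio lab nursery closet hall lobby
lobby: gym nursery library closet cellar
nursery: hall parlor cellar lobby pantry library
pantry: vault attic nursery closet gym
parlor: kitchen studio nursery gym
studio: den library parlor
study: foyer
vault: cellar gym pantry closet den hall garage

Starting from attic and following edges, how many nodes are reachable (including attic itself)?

16

BFS from attic visits: attic, pantry, den, gym, lab, closet, vault, nursery, studio, cellar, parlor, lobby, garage, library, hall, kitchen
Reachable nodes: 16 of 20 total.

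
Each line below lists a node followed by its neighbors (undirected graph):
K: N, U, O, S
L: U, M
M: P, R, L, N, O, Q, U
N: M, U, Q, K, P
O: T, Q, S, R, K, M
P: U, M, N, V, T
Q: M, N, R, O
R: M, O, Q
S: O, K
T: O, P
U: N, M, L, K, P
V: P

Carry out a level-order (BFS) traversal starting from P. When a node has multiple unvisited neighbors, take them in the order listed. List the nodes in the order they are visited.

P → U → M → N → V → T → L → K → R → O → Q → S

Visit P; enqueue U, M, N, V, T → queue [U, M, N, V, T]
Visit U; enqueue L, K → queue [M, N, V, T, L, K]
Visit M; enqueue R, O, Q → queue [N, V, T, L, K, R, O, Q]
Visit N → queue [V, T, L, K, R, O, Q]
Visit V → queue [T, L, K, R, O, Q]
Visit T → queue [L, K, R, O, Q]
Visit L → queue [K, R, O, Q]
Visit K; enqueue S → queue [R, O, Q, S]
Visit R → queue [O, Q, S]
Visit O → queue [Q, S]
Visit Q → queue [S]
Visit S → queue []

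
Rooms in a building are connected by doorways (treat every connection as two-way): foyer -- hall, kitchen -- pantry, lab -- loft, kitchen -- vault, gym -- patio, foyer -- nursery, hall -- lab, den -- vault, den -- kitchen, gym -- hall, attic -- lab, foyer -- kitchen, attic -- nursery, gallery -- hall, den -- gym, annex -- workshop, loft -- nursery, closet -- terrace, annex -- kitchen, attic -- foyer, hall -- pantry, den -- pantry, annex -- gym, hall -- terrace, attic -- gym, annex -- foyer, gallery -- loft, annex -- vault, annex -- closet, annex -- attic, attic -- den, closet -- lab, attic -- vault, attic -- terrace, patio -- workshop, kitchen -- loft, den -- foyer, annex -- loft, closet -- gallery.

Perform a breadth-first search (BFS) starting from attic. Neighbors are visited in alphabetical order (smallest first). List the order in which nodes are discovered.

attic, annex, den, foyer, gym, lab, nursery, terrace, vault, closet, kitchen, loft, workshop, pantry, hall, patio, gallery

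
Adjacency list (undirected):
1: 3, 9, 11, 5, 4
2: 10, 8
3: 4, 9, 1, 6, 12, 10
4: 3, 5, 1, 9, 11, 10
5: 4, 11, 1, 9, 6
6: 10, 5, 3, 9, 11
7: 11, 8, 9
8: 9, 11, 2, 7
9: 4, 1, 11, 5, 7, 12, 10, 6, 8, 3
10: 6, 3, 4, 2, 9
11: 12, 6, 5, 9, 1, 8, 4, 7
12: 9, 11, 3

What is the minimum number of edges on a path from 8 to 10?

2

Level 0: 8
Level 1: 2, 7, 9, 11
Level 2: 1, 3, 4, 5, 6, 10, 12
10 first appears at level 2.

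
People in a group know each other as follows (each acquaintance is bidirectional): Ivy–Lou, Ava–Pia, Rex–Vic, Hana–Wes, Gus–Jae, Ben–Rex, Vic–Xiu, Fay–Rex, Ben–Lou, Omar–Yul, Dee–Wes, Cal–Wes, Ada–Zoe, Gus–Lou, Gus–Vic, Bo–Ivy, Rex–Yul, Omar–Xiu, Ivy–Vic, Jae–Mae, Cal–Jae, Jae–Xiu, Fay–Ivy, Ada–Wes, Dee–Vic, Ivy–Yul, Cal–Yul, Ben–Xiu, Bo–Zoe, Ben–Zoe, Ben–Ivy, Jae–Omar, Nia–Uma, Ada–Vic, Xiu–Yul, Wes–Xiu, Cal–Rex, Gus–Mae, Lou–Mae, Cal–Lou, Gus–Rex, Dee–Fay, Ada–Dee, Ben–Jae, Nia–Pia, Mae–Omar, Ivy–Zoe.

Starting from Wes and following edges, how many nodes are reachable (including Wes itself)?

BFS from Wes visits: Wes, Ada, Cal, Dee, Hana, Xiu, Vic, Zoe, Jae, Lou, Rex, Yul, Fay, Ben, Omar, Gus, Ivy, Bo, Mae
Reachable nodes: 19 of 23 total.

19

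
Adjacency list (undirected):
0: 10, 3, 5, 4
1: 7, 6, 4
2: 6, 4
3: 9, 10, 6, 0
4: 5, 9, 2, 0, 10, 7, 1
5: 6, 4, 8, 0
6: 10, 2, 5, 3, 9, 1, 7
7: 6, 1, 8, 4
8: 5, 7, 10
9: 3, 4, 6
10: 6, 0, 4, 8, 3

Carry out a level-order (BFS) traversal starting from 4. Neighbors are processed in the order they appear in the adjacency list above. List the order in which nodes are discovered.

4 → 5 → 9 → 2 → 0 → 10 → 7 → 1 → 6 → 8 → 3

Visit 4; enqueue 5, 9, 2, 0, 10, 7, 1 → queue [5, 9, 2, 0, 10, 7, 1]
Visit 5; enqueue 6, 8 → queue [9, 2, 0, 10, 7, 1, 6, 8]
Visit 9; enqueue 3 → queue [2, 0, 10, 7, 1, 6, 8, 3]
Visit 2 → queue [0, 10, 7, 1, 6, 8, 3]
Visit 0 → queue [10, 7, 1, 6, 8, 3]
Visit 10 → queue [7, 1, 6, 8, 3]
Visit 7 → queue [1, 6, 8, 3]
Visit 1 → queue [6, 8, 3]
Visit 6 → queue [8, 3]
Visit 8 → queue [3]
Visit 3 → queue []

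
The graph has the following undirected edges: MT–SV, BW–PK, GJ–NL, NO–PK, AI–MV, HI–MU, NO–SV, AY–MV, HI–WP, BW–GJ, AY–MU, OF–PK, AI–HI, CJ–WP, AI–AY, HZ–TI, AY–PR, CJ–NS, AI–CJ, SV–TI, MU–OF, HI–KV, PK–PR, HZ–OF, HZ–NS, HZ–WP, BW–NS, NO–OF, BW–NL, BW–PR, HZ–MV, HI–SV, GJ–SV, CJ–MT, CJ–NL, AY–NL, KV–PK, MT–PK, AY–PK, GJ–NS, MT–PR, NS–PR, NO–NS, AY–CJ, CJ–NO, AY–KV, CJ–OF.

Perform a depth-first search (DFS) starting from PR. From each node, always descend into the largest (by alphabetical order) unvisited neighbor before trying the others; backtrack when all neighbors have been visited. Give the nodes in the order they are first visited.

Visit PR
PR → PK
PK → OF
OF → NO
NO → SV
SV → TI
TI → HZ
HZ → WP
WP → HI
HI → MU
MU → AY
AY → NL
NL → GJ
GJ → NS
NS → CJ
CJ → MT
CJ → AI
AI → MV
NS → BW
AY → KV

PR, PK, OF, NO, SV, TI, HZ, WP, HI, MU, AY, NL, GJ, NS, CJ, MT, AI, MV, BW, KV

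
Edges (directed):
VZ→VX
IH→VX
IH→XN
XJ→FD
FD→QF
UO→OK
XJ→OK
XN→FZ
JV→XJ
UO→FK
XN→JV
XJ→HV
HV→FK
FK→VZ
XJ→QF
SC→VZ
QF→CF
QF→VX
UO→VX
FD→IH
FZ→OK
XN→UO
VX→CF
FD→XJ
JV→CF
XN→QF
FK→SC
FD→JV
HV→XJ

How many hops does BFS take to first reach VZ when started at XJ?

3

Level 0: XJ
Level 1: FD, HV, OK, QF
Level 2: CF, FK, IH, JV, VX
Level 3: SC, VZ, XN
Level 4: FZ, UO
VZ first appears at level 3.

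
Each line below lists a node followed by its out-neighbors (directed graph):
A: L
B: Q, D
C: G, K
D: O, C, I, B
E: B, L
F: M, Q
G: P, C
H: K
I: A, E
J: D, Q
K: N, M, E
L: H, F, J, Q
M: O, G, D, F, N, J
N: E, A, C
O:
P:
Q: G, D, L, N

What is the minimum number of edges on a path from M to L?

Level 0: M
Level 1: D, F, G, J, N, O
Level 2: A, B, C, E, I, P, Q
Level 3: K, L
Level 4: H
L first appears at level 3.

3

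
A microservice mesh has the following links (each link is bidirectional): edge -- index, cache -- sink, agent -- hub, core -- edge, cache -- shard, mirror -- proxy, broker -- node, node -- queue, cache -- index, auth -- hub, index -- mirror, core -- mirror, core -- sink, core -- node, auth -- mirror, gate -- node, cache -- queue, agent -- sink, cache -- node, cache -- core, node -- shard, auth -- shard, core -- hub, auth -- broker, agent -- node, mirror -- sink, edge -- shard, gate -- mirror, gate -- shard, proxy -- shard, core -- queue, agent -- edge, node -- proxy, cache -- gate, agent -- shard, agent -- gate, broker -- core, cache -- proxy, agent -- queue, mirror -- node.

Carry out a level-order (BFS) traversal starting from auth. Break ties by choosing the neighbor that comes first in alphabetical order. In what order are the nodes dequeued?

Visit auth; enqueue broker, hub, mirror, shard → queue [broker, hub, mirror, shard]
Visit broker; enqueue core, node → queue [hub, mirror, shard, core, node]
Visit hub; enqueue agent → queue [mirror, shard, core, node, agent]
Visit mirror; enqueue gate, index, proxy, sink → queue [shard, core, node, agent, gate, index, proxy, sink]
Visit shard; enqueue cache, edge → queue [core, node, agent, gate, index, proxy, sink, cache, edge]
Visit core; enqueue queue → queue [node, agent, gate, index, proxy, sink, cache, edge, queue]
Visit node → queue [agent, gate, index, proxy, sink, cache, edge, queue]
Visit agent → queue [gate, index, proxy, sink, cache, edge, queue]
Visit gate → queue [index, proxy, sink, cache, edge, queue]
Visit index → queue [proxy, sink, cache, edge, queue]
Visit proxy → queue [sink, cache, edge, queue]
Visit sink → queue [cache, edge, queue]
Visit cache → queue [edge, queue]
Visit edge → queue [queue]
Visit queue → queue []

auth, broker, hub, mirror, shard, core, node, agent, gate, index, proxy, sink, cache, edge, queue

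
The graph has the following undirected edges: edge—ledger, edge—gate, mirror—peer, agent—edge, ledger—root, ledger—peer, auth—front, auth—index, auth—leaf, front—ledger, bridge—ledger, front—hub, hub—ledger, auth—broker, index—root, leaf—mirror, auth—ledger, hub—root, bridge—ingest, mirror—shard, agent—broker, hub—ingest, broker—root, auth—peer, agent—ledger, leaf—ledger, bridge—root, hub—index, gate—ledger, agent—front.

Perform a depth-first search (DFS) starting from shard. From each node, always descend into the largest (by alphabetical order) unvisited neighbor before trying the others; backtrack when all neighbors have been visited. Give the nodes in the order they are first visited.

Visit shard
shard → mirror
mirror → peer
peer → ledger
ledger → root
root → index
index → hub
hub → ingest
ingest → bridge
hub → front
front → auth
auth → leaf
auth → broker
broker → agent
agent → edge
edge → gate

shard mirror peer ledger root index hub ingest bridge front auth leaf broker agent edge gate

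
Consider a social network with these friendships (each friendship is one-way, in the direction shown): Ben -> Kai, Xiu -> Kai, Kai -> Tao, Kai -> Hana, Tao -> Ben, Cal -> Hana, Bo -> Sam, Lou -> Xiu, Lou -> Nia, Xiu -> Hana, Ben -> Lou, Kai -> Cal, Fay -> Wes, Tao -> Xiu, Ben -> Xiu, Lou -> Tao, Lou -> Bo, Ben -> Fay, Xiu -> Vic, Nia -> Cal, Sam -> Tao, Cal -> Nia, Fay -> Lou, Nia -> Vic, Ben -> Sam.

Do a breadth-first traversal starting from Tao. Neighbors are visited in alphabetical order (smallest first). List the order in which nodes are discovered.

Tao, Ben, Xiu, Fay, Kai, Lou, Sam, Hana, Vic, Wes, Cal, Bo, Nia

Visit Tao; enqueue Ben, Xiu → queue [Ben, Xiu]
Visit Ben; enqueue Fay, Kai, Lou, Sam → queue [Xiu, Fay, Kai, Lou, Sam]
Visit Xiu; enqueue Hana, Vic → queue [Fay, Kai, Lou, Sam, Hana, Vic]
Visit Fay; enqueue Wes → queue [Kai, Lou, Sam, Hana, Vic, Wes]
Visit Kai; enqueue Cal → queue [Lou, Sam, Hana, Vic, Wes, Cal]
Visit Lou; enqueue Bo, Nia → queue [Sam, Hana, Vic, Wes, Cal, Bo, Nia]
Visit Sam → queue [Hana, Vic, Wes, Cal, Bo, Nia]
Visit Hana → queue [Vic, Wes, Cal, Bo, Nia]
Visit Vic → queue [Wes, Cal, Bo, Nia]
Visit Wes → queue [Cal, Bo, Nia]
Visit Cal → queue [Bo, Nia]
Visit Bo → queue [Nia]
Visit Nia → queue []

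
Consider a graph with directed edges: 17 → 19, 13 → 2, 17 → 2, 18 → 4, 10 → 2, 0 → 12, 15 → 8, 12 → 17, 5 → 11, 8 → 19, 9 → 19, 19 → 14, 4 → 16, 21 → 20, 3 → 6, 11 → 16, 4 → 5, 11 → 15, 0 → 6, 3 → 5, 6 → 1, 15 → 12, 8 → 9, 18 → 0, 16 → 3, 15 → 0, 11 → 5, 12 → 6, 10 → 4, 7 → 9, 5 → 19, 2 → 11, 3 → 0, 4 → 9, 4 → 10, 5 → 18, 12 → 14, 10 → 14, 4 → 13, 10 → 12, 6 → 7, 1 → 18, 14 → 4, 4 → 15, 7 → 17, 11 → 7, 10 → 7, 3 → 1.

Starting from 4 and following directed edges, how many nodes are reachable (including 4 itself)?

BFS from 4 visits: 4, 5, 9, 10, 13, 15, 16, 11, 18, 19, 2, 7, 12, 14, 0, 8, 3, 17, 6, 1
Reachable nodes: 20 of 22 total.

20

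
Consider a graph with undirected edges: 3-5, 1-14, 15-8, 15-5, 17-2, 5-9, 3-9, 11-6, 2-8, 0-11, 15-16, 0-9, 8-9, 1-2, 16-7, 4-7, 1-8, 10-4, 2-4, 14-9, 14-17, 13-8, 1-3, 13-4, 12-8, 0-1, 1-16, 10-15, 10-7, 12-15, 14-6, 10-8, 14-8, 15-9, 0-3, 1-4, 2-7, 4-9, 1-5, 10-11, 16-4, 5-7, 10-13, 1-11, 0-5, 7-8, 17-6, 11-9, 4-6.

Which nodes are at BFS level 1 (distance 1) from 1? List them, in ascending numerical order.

0, 2, 3, 4, 5, 8, 11, 14, 16

Level 0: 1
Level 1: 0, 2, 3, 4, 5, 8, 11, 14, 16
Level 2: 6, 7, 9, 10, 12, 13, 15, 17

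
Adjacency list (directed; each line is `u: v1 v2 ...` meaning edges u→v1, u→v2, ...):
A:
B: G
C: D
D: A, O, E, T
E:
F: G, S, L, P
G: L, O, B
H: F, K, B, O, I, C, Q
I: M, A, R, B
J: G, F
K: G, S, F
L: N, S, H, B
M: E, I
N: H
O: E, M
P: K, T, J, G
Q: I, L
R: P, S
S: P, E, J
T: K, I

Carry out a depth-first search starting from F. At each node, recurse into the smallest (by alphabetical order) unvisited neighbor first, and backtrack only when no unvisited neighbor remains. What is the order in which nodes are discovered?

F → G → B → L → H → C → D → A → E → O → M → I → R → P → J → K → S → T → Q → N

Visit F
F → G
G → B
G → L
L → H
H → C
C → D
D → A
D → E
D → O
O → M
M → I
I → R
R → P
P → J
P → K
K → S
P → T
H → Q
L → N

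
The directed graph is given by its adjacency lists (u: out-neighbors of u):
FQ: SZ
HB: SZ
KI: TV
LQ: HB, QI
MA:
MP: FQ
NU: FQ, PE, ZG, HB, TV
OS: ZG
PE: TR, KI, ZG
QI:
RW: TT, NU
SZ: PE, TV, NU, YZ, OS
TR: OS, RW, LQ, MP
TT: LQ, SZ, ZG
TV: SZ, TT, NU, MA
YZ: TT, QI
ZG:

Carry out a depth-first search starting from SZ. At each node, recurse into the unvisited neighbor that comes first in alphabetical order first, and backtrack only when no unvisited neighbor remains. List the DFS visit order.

Visit SZ
SZ → NU
NU → FQ
NU → HB
NU → PE
PE → KI
KI → TV
TV → MA
TV → TT
TT → LQ
LQ → QI
TT → ZG
PE → TR
TR → MP
TR → OS
TR → RW
SZ → YZ

SZ → NU → FQ → HB → PE → KI → TV → MA → TT → LQ → QI → ZG → TR → MP → OS → RW → YZ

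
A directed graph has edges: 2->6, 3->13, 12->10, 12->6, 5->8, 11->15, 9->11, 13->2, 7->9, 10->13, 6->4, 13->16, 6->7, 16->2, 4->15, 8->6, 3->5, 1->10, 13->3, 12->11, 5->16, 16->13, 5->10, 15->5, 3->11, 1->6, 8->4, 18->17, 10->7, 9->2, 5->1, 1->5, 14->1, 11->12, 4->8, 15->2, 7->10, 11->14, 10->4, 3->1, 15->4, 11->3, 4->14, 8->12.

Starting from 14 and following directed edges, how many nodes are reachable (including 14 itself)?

16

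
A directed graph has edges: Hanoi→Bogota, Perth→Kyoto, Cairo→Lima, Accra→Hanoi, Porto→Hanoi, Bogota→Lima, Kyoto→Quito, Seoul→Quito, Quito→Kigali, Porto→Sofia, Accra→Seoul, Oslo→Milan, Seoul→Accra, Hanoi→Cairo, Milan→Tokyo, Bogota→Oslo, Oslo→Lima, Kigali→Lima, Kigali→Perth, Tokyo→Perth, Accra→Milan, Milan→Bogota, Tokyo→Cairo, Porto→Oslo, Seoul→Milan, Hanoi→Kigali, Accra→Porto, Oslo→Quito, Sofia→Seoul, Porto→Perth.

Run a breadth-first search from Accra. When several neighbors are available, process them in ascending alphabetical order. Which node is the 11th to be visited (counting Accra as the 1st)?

Visit Accra; enqueue Hanoi, Milan, Porto, Seoul → queue [Hanoi, Milan, Porto, Seoul]
Visit Hanoi; enqueue Bogota, Cairo, Kigali → queue [Milan, Porto, Seoul, Bogota, Cairo, Kigali]
Visit Milan; enqueue Tokyo → queue [Porto, Seoul, Bogota, Cairo, Kigali, Tokyo]
Visit Porto; enqueue Oslo, Perth, Sofia → queue [Seoul, Bogota, Cairo, Kigali, Tokyo, Oslo, Perth, Sofia]
Visit Seoul; enqueue Quito → queue [Bogota, Cairo, Kigali, Tokyo, Oslo, Perth, Sofia, Quito]
Visit Bogota; enqueue Lima → queue [Cairo, Kigali, Tokyo, Oslo, Perth, Sofia, Quito, Lima]
Visit Cairo → queue [Kigali, Tokyo, Oslo, Perth, Sofia, Quito, Lima]
Visit Kigali → queue [Tokyo, Oslo, Perth, Sofia, Quito, Lima]
Visit Tokyo → queue [Oslo, Perth, Sofia, Quito, Lima]
Visit Oslo → queue [Perth, Sofia, Quito, Lima]
Visit Perth; enqueue Kyoto → queue [Sofia, Quito, Lima, Kyoto]
Visit Sofia → queue [Quito, Lima, Kyoto]
Visit Quito → queue [Lima, Kyoto]
Visit Lima → queue [Kyoto]
Visit Kyoto → queue []

Visit order: Accra, Hanoi, Milan, Porto, Seoul, Bogota, Cairo, Kigali, Tokyo, Oslo, Perth, Sofia, Quito, Lima, Kyoto

Perth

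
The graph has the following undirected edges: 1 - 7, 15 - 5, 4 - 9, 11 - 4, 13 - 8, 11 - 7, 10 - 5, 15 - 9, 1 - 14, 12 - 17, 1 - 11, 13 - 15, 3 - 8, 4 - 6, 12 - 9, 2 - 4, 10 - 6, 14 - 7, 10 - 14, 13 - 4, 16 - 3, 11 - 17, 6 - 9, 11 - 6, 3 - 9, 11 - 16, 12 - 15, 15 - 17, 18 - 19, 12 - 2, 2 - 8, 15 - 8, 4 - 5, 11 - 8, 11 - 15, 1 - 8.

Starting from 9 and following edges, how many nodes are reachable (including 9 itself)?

BFS from 9 visits: 9, 3, 4, 6, 12, 15, 8, 16, 2, 5, 11, 13, 10, 17, 1, 7, 14
Reachable nodes: 17 of 19 total.

17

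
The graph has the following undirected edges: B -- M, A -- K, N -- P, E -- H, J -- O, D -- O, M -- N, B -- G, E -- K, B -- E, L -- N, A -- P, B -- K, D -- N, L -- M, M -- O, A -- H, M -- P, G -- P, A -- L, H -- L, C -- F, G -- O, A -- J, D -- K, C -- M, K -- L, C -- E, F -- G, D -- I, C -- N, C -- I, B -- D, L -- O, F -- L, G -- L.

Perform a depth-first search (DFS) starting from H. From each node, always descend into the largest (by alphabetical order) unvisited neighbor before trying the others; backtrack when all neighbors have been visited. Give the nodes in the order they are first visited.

H → L → O → M → P → N → D → K → E → C → I → F → G → B → A → J

Visit H
H → L
L → O
O → M
M → P
P → N
N → D
D → K
K → E
E → C
C → I
C → F
F → G
G → B
K → A
A → J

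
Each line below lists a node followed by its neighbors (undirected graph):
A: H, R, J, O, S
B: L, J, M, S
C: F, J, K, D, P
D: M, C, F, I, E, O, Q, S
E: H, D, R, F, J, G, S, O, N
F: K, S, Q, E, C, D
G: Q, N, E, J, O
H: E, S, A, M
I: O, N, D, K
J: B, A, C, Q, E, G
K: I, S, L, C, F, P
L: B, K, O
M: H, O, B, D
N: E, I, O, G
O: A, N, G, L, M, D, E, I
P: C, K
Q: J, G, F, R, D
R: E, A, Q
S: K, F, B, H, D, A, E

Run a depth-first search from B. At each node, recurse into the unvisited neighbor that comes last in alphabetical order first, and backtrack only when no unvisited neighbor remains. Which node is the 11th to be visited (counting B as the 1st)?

N

Visit B
B → S
S → K
K → P
P → C
C → J
J → Q
Q → R
R → E
E → O
O → N
N → I
I → D
D → M
M → H
H → A
D → F
N → G
O → L

Visit order: B, S, K, P, C, J, Q, R, E, O, N, I, D, M, H, A, F, G, L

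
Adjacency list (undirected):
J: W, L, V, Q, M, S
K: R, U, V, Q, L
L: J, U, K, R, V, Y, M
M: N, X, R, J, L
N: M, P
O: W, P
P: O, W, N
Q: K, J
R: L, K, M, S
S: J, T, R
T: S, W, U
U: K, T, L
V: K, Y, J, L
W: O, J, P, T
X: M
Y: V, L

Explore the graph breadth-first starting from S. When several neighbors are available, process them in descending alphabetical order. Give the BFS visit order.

S → T → R → J → W → U → M → L → K → V → Q → P → O → X → N → Y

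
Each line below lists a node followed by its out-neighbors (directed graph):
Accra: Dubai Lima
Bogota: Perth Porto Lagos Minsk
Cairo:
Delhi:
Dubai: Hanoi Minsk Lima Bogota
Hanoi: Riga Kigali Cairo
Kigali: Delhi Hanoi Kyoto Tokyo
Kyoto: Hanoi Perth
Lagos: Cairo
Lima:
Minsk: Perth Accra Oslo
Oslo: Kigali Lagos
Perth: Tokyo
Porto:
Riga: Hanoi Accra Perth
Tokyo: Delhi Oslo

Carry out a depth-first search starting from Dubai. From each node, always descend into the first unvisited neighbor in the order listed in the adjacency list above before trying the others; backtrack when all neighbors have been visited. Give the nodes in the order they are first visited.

Dubai Hanoi Riga Accra Lima Perth Tokyo Delhi Oslo Kigali Kyoto Lagos Cairo Minsk Bogota Porto

Visit Dubai
Dubai → Hanoi
Hanoi → Riga
Riga → Accra
Accra → Lima
Riga → Perth
Perth → Tokyo
Tokyo → Delhi
Tokyo → Oslo
Oslo → Kigali
Kigali → Kyoto
Oslo → Lagos
Lagos → Cairo
Dubai → Minsk
Dubai → Bogota
Bogota → Porto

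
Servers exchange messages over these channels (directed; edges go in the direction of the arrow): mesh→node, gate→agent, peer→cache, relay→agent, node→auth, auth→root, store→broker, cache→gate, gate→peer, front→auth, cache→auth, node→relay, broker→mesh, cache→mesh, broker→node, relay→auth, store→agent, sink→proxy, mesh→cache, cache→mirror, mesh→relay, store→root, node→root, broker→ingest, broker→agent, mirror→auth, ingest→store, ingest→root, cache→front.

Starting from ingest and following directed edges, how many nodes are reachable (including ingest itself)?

BFS from ingest visits: ingest, store, root, broker, agent, node, mesh, relay, auth, cache, mirror, gate, front, peer
Reachable nodes: 14 of 16 total.

14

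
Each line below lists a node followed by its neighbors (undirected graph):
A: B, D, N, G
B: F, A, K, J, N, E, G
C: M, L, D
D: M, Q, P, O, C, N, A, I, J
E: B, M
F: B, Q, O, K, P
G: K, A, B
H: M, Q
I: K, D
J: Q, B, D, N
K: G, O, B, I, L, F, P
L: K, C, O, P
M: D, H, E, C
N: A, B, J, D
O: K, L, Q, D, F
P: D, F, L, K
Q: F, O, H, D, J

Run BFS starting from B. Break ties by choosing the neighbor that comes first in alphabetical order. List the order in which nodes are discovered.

B, A, E, F, G, J, K, N, D, M, O, P, Q, I, L, C, H

Visit B; enqueue A, E, F, G, J, K, N → queue [A, E, F, G, J, K, N]
Visit A; enqueue D → queue [E, F, G, J, K, N, D]
Visit E; enqueue M → queue [F, G, J, K, N, D, M]
Visit F; enqueue O, P, Q → queue [G, J, K, N, D, M, O, P, Q]
Visit G → queue [J, K, N, D, M, O, P, Q]
Visit J → queue [K, N, D, M, O, P, Q]
Visit K; enqueue I, L → queue [N, D, M, O, P, Q, I, L]
Visit N → queue [D, M, O, P, Q, I, L]
Visit D; enqueue C → queue [M, O, P, Q, I, L, C]
Visit M; enqueue H → queue [O, P, Q, I, L, C, H]
Visit O → queue [P, Q, I, L, C, H]
Visit P → queue [Q, I, L, C, H]
Visit Q → queue [I, L, C, H]
Visit I → queue [L, C, H]
Visit L → queue [C, H]
Visit C → queue [H]
Visit H → queue []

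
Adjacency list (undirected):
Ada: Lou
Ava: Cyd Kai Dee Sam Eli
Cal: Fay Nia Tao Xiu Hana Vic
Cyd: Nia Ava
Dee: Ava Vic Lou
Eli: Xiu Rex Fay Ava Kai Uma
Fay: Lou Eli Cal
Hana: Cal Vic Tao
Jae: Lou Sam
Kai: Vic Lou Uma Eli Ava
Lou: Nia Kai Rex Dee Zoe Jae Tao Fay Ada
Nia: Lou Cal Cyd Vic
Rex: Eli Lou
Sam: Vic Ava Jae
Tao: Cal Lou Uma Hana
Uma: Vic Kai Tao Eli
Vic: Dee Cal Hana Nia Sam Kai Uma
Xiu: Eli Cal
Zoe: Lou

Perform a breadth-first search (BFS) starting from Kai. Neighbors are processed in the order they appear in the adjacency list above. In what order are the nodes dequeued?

Kai → Vic → Lou → Uma → Eli → Ava → Dee → Cal → Hana → Nia → Sam → Rex → Zoe → Jae → Tao → Fay → Ada → Xiu → Cyd

Visit Kai; enqueue Vic, Lou, Uma, Eli, Ava → queue [Vic, Lou, Uma, Eli, Ava]
Visit Vic; enqueue Dee, Cal, Hana, Nia, Sam → queue [Lou, Uma, Eli, Ava, Dee, Cal, Hana, Nia, Sam]
Visit Lou; enqueue Rex, Zoe, Jae, Tao, Fay, Ada → queue [Uma, Eli, Ava, Dee, Cal, Hana, Nia, Sam, Rex, Zoe, Jae, Tao, Fay, Ada]
Visit Uma → queue [Eli, Ava, Dee, Cal, Hana, Nia, Sam, Rex, Zoe, Jae, Tao, Fay, Ada]
Visit Eli; enqueue Xiu → queue [Ava, Dee, Cal, Hana, Nia, Sam, Rex, Zoe, Jae, Tao, Fay, Ada, Xiu]
Visit Ava; enqueue Cyd → queue [Dee, Cal, Hana, Nia, Sam, Rex, Zoe, Jae, Tao, Fay, Ada, Xiu, Cyd]
Visit Dee → queue [Cal, Hana, Nia, Sam, Rex, Zoe, Jae, Tao, Fay, Ada, Xiu, Cyd]
Visit Cal → queue [Hana, Nia, Sam, Rex, Zoe, Jae, Tao, Fay, Ada, Xiu, Cyd]
Visit Hana → queue [Nia, Sam, Rex, Zoe, Jae, Tao, Fay, Ada, Xiu, Cyd]
Visit Nia → queue [Sam, Rex, Zoe, Jae, Tao, Fay, Ada, Xiu, Cyd]
Visit Sam → queue [Rex, Zoe, Jae, Tao, Fay, Ada, Xiu, Cyd]
Visit Rex → queue [Zoe, Jae, Tao, Fay, Ada, Xiu, Cyd]
Visit Zoe → queue [Jae, Tao, Fay, Ada, Xiu, Cyd]
Visit Jae → queue [Tao, Fay, Ada, Xiu, Cyd]
Visit Tao → queue [Fay, Ada, Xiu, Cyd]
Visit Fay → queue [Ada, Xiu, Cyd]
Visit Ada → queue [Xiu, Cyd]
Visit Xiu → queue [Cyd]
Visit Cyd → queue []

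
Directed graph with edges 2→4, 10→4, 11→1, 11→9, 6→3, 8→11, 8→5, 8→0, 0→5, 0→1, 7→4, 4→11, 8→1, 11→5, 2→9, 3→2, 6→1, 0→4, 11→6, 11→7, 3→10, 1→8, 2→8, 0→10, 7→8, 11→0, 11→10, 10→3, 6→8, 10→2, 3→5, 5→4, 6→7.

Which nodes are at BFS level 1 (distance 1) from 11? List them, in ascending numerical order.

0, 1, 5, 6, 7, 9, 10

Level 0: 11
Level 1: 0, 1, 5, 6, 7, 9, 10
Level 2: 2, 3, 4, 8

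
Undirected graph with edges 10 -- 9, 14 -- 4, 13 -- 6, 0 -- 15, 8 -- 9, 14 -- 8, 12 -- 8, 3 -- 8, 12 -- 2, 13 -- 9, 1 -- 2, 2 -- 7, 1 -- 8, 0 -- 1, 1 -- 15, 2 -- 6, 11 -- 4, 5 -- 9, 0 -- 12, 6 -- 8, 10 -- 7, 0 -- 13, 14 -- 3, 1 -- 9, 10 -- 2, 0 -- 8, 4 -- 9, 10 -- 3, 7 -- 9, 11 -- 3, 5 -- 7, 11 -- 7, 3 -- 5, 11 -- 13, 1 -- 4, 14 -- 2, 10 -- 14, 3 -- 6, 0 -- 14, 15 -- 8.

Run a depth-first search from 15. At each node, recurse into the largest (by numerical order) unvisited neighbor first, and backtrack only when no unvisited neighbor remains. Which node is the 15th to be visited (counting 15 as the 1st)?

Visit 15
15 → 8
8 → 14
14 → 10
10 → 9
9 → 13
13 → 11
11 → 7
7 → 5
5 → 3
3 → 6
6 → 2
2 → 12
12 → 0
0 → 1
1 → 4

Visit order: 15, 8, 14, 10, 9, 13, 11, 7, 5, 3, 6, 2, 12, 0, 1, 4

1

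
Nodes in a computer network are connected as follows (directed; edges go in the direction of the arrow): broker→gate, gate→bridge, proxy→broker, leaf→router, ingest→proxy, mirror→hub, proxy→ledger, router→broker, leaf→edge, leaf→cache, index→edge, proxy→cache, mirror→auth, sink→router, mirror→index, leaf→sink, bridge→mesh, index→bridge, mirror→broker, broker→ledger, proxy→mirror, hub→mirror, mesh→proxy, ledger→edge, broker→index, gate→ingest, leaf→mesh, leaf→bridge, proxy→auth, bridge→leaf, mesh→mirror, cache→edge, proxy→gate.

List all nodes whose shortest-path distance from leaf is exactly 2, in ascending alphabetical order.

Level 0: leaf
Level 1: bridge, cache, edge, mesh, router, sink
Level 2: broker, mirror, proxy
Level 3: auth, gate, hub, index, ledger
Level 4: ingest

broker, mirror, proxy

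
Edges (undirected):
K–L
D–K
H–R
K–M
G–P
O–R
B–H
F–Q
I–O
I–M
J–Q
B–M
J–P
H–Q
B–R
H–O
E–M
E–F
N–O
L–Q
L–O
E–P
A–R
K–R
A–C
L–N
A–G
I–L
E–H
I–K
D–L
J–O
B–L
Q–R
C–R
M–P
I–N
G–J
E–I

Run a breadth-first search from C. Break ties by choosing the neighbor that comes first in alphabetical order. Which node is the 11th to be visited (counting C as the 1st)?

P

Visit C; enqueue A, R → queue [A, R]
Visit A; enqueue G → queue [R, G]
Visit R; enqueue B, H, K, O, Q → queue [G, B, H, K, O, Q]
Visit G; enqueue J, P → queue [B, H, K, O, Q, J, P]
Visit B; enqueue L, M → queue [H, K, O, Q, J, P, L, M]
Visit H; enqueue E → queue [K, O, Q, J, P, L, M, E]
Visit K; enqueue D, I → queue [O, Q, J, P, L, M, E, D, I]
Visit O; enqueue N → queue [Q, J, P, L, M, E, D, I, N]
Visit Q; enqueue F → queue [J, P, L, M, E, D, I, N, F]
Visit J → queue [P, L, M, E, D, I, N, F]
Visit P → queue [L, M, E, D, I, N, F]
Visit L → queue [M, E, D, I, N, F]
Visit M → queue [E, D, I, N, F]
Visit E → queue [D, I, N, F]
Visit D → queue [I, N, F]
Visit I → queue [N, F]
Visit N → queue [F]
Visit F → queue []

Visit order: C, A, R, G, B, H, K, O, Q, J, P, L, M, E, D, I, N, F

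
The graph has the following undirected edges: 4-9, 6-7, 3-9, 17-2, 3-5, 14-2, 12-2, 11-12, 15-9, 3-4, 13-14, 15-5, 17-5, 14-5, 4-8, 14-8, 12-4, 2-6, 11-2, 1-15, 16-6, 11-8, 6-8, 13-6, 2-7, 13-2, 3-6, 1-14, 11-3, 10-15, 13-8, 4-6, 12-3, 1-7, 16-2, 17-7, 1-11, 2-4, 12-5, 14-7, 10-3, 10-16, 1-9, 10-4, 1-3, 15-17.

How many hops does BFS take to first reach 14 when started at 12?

2

Level 0: 12
Level 1: 2, 3, 4, 5, 11
Level 2: 1, 6, 7, 8, 9, 10, 13, 14, 15, 16, 17
14 first appears at level 2.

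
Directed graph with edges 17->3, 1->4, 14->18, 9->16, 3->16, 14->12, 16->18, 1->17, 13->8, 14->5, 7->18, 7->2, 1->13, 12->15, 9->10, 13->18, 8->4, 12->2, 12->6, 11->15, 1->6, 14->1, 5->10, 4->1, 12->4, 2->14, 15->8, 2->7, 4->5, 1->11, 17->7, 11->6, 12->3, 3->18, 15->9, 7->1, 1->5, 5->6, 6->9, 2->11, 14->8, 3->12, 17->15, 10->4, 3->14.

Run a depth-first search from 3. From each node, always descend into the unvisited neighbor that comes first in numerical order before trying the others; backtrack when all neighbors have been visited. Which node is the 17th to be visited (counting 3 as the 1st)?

Visit 3
3 → 12
12 → 2
2 → 7
7 → 1
1 → 4
4 → 5
5 → 6
6 → 9
9 → 10
9 → 16
16 → 18
1 → 11
11 → 15
15 → 8
1 → 13
1 → 17
2 → 14

Visit order: 3, 12, 2, 7, 1, 4, 5, 6, 9, 10, 16, 18, 11, 15, 8, 13, 17, 14

17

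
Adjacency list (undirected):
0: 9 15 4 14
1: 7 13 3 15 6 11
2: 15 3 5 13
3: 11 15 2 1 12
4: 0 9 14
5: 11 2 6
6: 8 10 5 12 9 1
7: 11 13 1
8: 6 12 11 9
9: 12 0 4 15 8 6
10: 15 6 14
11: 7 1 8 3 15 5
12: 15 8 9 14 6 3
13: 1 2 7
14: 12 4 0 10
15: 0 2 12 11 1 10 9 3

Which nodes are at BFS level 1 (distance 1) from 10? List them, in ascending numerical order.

6, 14, 15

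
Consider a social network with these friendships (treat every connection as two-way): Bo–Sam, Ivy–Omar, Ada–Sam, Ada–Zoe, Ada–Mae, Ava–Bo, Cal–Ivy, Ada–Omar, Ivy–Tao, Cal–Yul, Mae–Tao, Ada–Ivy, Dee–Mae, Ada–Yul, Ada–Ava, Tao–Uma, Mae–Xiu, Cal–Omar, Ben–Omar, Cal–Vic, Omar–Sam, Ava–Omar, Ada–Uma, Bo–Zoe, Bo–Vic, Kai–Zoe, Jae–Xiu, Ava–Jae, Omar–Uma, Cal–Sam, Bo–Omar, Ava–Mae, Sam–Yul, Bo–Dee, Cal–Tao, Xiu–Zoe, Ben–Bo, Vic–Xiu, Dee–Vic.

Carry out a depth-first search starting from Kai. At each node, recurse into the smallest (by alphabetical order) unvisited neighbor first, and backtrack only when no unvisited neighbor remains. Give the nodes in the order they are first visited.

Kai → Zoe → Ada → Ava → Bo → Ben → Omar → Cal → Ivy → Tao → Mae → Dee → Vic → Xiu → Jae → Uma → Sam → Yul

Visit Kai
Kai → Zoe
Zoe → Ada
Ada → Ava
Ava → Bo
Bo → Ben
Ben → Omar
Omar → Cal
Cal → Ivy
Ivy → Tao
Tao → Mae
Mae → Dee
Dee → Vic
Vic → Xiu
Xiu → Jae
Tao → Uma
Cal → Sam
Sam → Yul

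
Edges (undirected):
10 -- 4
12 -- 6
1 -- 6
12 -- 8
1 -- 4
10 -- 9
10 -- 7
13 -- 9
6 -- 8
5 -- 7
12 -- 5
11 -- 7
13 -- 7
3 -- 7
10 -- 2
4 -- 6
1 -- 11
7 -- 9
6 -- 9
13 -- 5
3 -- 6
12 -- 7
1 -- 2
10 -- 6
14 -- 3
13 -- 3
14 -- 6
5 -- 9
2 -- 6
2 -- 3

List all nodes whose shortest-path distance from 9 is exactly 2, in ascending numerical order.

1, 2, 3, 4, 8, 11, 12, 14

Level 0: 9
Level 1: 5, 6, 7, 10, 13
Level 2: 1, 2, 3, 4, 8, 11, 12, 14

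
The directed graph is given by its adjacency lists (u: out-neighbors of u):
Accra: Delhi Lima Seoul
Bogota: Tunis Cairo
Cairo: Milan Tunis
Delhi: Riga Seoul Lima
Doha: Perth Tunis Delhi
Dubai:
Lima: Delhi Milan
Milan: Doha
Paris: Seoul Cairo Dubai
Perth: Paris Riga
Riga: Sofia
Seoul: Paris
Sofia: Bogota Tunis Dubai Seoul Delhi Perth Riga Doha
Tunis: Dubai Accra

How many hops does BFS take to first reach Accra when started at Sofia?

2

Level 0: Sofia
Level 1: Bogota, Delhi, Doha, Dubai, Perth, Riga, Seoul, Tunis
Level 2: Accra, Cairo, Lima, Paris
Level 3: Milan
Accra first appears at level 2.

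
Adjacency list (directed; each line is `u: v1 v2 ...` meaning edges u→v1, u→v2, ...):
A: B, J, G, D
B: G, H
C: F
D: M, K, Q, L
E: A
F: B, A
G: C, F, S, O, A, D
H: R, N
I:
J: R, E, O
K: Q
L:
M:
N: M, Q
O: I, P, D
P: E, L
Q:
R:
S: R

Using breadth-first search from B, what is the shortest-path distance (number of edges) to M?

Level 0: B
Level 1: G, H
Level 2: A, C, D, F, N, O, R, S
Level 3: I, J, K, L, M, P, Q
Level 4: E
M first appears at level 3.

3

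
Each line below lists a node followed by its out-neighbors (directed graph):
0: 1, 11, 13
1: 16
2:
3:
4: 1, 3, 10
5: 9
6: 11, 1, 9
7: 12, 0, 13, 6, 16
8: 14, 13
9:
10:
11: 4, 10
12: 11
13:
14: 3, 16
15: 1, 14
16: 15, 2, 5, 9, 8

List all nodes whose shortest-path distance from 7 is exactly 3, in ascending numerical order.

4, 10, 14

Level 0: 7
Level 1: 0, 6, 12, 13, 16
Level 2: 1, 2, 5, 8, 9, 11, 15
Level 3: 4, 10, 14
Level 4: 3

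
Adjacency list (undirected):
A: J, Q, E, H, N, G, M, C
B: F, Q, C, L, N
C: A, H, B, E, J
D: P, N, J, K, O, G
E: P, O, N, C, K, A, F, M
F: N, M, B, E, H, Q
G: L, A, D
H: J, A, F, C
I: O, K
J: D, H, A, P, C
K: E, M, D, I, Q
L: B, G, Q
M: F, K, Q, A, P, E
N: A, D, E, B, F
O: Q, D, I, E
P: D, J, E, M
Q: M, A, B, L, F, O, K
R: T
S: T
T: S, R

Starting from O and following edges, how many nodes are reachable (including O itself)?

17

BFS from O visits: O, Q, D, I, E, M, A, B, L, F, K, P, N, J, G, C, H
Reachable nodes: 17 of 20 total.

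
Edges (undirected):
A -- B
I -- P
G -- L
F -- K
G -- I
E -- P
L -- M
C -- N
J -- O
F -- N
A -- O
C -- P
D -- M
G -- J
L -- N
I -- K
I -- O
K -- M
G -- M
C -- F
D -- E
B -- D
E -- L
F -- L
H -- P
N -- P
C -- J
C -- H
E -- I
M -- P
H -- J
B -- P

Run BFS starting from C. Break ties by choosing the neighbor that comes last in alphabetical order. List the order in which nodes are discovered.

Visit C; enqueue P, N, J, H, F → queue [P, N, J, H, F]
Visit P; enqueue M, I, E, B → queue [N, J, H, F, M, I, E, B]
Visit N; enqueue L → queue [J, H, F, M, I, E, B, L]
Visit J; enqueue O, G → queue [H, F, M, I, E, B, L, O, G]
Visit H → queue [F, M, I, E, B, L, O, G]
Visit F; enqueue K → queue [M, I, E, B, L, O, G, K]
Visit M; enqueue D → queue [I, E, B, L, O, G, K, D]
Visit I → queue [E, B, L, O, G, K, D]
Visit E → queue [B, L, O, G, K, D]
Visit B; enqueue A → queue [L, O, G, K, D, A]
Visit L → queue [O, G, K, D, A]
Visit O → queue [G, K, D, A]
Visit G → queue [K, D, A]
Visit K → queue [D, A]
Visit D → queue [A]
Visit A → queue []

C → P → N → J → H → F → M → I → E → B → L → O → G → K → D → A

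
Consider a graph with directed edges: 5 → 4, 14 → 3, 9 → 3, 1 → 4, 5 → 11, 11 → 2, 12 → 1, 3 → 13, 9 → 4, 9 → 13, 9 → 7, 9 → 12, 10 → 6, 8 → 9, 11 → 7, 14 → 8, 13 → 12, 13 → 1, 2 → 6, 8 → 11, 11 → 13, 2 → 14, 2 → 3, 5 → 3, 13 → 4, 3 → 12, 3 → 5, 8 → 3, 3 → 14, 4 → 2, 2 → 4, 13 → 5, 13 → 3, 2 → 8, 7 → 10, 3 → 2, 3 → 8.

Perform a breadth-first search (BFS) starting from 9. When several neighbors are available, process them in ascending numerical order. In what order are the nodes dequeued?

Visit 9; enqueue 3, 4, 7, 12, 13 → queue [3, 4, 7, 12, 13]
Visit 3; enqueue 2, 5, 8, 14 → queue [4, 7, 12, 13, 2, 5, 8, 14]
Visit 4 → queue [7, 12, 13, 2, 5, 8, 14]
Visit 7; enqueue 10 → queue [12, 13, 2, 5, 8, 14, 10]
Visit 12; enqueue 1 → queue [13, 2, 5, 8, 14, 10, 1]
Visit 13 → queue [2, 5, 8, 14, 10, 1]
Visit 2; enqueue 6 → queue [5, 8, 14, 10, 1, 6]
Visit 5; enqueue 11 → queue [8, 14, 10, 1, 6, 11]
Visit 8 → queue [14, 10, 1, 6, 11]
Visit 14 → queue [10, 1, 6, 11]
Visit 10 → queue [1, 6, 11]
Visit 1 → queue [6, 11]
Visit 6 → queue [11]
Visit 11 → queue []

9 3 4 7 12 13 2 5 8 14 10 1 6 11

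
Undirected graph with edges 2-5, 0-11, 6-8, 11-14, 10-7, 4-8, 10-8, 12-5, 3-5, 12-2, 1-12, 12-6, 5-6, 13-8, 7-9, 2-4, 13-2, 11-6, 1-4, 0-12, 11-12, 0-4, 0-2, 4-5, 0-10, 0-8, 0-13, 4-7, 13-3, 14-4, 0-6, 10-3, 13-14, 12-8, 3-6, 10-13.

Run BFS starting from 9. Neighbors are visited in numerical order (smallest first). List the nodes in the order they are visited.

9 -> 7 -> 4 -> 10 -> 0 -> 1 -> 2 -> 5 -> 8 -> 14 -> 3 -> 13 -> 6 -> 11 -> 12

Visit 9; enqueue 7 → queue [7]
Visit 7; enqueue 4, 10 → queue [4, 10]
Visit 4; enqueue 0, 1, 2, 5, 8, 14 → queue [10, 0, 1, 2, 5, 8, 14]
Visit 10; enqueue 3, 13 → queue [0, 1, 2, 5, 8, 14, 3, 13]
Visit 0; enqueue 6, 11, 12 → queue [1, 2, 5, 8, 14, 3, 13, 6, 11, 12]
Visit 1 → queue [2, 5, 8, 14, 3, 13, 6, 11, 12]
Visit 2 → queue [5, 8, 14, 3, 13, 6, 11, 12]
Visit 5 → queue [8, 14, 3, 13, 6, 11, 12]
Visit 8 → queue [14, 3, 13, 6, 11, 12]
Visit 14 → queue [3, 13, 6, 11, 12]
Visit 3 → queue [13, 6, 11, 12]
Visit 13 → queue [6, 11, 12]
Visit 6 → queue [11, 12]
Visit 11 → queue [12]
Visit 12 → queue []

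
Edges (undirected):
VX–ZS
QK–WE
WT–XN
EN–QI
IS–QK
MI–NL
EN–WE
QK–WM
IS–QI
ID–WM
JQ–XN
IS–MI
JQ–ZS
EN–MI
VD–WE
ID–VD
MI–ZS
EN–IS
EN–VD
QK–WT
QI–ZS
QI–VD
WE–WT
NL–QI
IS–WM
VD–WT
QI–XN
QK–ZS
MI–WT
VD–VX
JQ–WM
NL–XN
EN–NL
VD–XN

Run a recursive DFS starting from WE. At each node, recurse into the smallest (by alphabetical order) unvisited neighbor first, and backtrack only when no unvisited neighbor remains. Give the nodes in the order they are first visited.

Visit WE
WE → EN
EN → IS
IS → MI
MI → NL
NL → QI
QI → VD
VD → ID
ID → WM
WM → JQ
JQ → XN
XN → WT
WT → QK
QK → ZS
ZS → VX

WE EN IS MI NL QI VD ID WM JQ XN WT QK ZS VX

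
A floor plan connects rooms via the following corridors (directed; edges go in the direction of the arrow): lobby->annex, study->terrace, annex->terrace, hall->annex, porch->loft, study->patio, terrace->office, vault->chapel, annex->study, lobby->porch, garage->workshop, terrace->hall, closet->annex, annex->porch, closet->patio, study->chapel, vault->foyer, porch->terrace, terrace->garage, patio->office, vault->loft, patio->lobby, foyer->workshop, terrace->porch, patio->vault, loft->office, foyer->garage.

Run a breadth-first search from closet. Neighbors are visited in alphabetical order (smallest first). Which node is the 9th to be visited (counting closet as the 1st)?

vault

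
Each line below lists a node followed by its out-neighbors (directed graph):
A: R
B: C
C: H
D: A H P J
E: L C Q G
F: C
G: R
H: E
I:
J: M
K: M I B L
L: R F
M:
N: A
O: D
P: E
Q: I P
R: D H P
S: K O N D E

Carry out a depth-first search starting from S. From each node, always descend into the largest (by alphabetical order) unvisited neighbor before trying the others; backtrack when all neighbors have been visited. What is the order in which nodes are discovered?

Visit S
S → O
O → D
D → P
P → E
E → Q
Q → I
E → L
L → R
R → H
L → F
F → C
E → G
D → J
J → M
D → A
S → N
S → K
K → B

S, O, D, P, E, Q, I, L, R, H, F, C, G, J, M, A, N, K, B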